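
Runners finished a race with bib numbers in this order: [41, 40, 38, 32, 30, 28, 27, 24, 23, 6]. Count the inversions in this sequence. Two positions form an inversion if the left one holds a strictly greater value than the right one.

For each element, count later entries that are smaller:
41 → 40, 38, 32, 30, 28, 27, 24, 23, 6 → 9
40 → 38, 32, 30, 28, 27, 24, 23, 6 → 8
38 → 32, 30, 28, 27, 24, 23, 6 → 7
32 → 30, 28, 27, 24, 23, 6 → 6
30 → 28, 27, 24, 23, 6 → 5
28 → 27, 24, 23, 6 → 4
27 → 24, 23, 6 → 3
24 → 23, 6 → 2
23 → 6 → 1
6 → none → 0
Sum: 9 + 8 + 7 + 6 + 5 + 4 + 3 + 2 + 1 + 0 = 45

Out-of-order pairs: 45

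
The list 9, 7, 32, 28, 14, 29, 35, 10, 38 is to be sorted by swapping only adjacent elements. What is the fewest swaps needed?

10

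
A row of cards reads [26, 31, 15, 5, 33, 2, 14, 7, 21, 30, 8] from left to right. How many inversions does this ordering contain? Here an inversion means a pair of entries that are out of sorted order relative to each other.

For each element, count later entries that are smaller:
26: 7
31: 8
15: 5
5: 1
33: 6
2: 0
14: 2
7: 0
21: 1
30: 1
8: 0
Sum: 7 + 8 + 5 + 1 + 6 + 0 + 2 + 0 + 1 + 1 + 0 = 31

31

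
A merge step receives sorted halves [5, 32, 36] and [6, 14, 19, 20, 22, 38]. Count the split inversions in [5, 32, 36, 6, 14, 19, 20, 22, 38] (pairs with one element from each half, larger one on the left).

There are 10 split inversions.

Count, for every r in R, how many entries of L exceed r:
r = 6: 32, 36 → 2
r = 14: 32, 36 → 2
r = 19: 32, 36 → 2
r = 20: 32, 36 → 2
r = 22: 32, 36 → 2
r = 38: none → 0
Cross-inversions: 2 + 2 + 2 + 2 + 2 + 0 = 10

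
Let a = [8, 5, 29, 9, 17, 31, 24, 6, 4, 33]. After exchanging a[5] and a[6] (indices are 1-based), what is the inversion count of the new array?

20

Positions 5 and 6 hold 17 and 31; after swapping, the array is [8, 5, 29, 9, 31, 17, 24, 6, 4, 33].
Sweep left to right; for each value list the smaller values that follow it:
8: 3
5: 1
29: 5
9: 2
31: 4
17: 2
24: 2
6: 1
4: 0
33: 0
Sum: 3 + 1 + 5 + 2 + 4 + 2 + 2 + 1 + 0 + 0 = 20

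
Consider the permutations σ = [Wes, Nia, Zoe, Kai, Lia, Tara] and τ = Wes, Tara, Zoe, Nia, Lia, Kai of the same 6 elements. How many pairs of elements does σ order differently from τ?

Discordant pairs: 6

Assign each item its position (1..6) in the first ordering, then rewrite the second ordering as that position sequence:
positions: Wes→1, Nia→2, Zoe→3, Kai→4, Lia→5, Tara→6
second ordering as positions: [1, 6, 3, 2, 5, 4]
Discordant pairs = inversions in this position sequence.
1: 0
6: 3, 2, 5, 4 → 4
3: 2 → 1
2: 0
5: 4 → 1
4: 0
Total: 0 + 4 + 1 + 0 + 1 + 0 = 6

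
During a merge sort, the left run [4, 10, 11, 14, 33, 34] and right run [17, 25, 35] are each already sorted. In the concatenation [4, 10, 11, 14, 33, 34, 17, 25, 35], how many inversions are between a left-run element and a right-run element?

Take each right-half value and tally the left-half values above it:
r = 17: 33, 34 → 2
r = 25: 33, 34 → 2
r = 35: none → 0
Cross-inversions: 2 + 2 + 0 = 4

4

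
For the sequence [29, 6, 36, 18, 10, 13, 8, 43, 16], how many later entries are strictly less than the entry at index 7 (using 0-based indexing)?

1

The element at index 7 is 43.
Elements after it: 16
Those smaller than 43: 16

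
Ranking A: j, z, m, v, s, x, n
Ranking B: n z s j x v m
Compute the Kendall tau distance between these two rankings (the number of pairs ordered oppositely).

Assign each item its position (1..7) in the first ordering, then rewrite the second ordering as that position sequence:
positions: j→1, z→2, m→3, v→4, s→5, x→6, n→7
second ordering as positions: [7, 2, 5, 1, 6, 4, 3]
Discordant pairs = inversions in this position sequence.
7: 2, 5, 1, 6, 4, 3 → 6
2: 1 → 1
5: 1, 4, 3 → 3
1: 0
6: 4, 3 → 2
4: 3 → 1
3: 0
Total: 6 + 1 + 3 + 0 + 2 + 1 + 0 = 13

There are 13 discordant pairs.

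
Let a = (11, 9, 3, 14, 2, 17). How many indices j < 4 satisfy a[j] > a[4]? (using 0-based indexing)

The element at index 4 is 2.
Elements before it: 11, 9, 3, 14
Those larger than 2: 11, 9, 3, 14

4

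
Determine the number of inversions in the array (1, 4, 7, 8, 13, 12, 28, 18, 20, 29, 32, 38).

Sweep left to right; for each value list the smaller values that follow it:
1: 0
4: 0
7: 0
8: 0
13: 1
12: 0
28: 2
18: 0
20: 0
29: 0
32: 0
38: 0
Sum: 0 + 0 + 0 + 0 + 1 + 0 + 2 + 0 + 0 + 0 + 0 + 0 = 3

3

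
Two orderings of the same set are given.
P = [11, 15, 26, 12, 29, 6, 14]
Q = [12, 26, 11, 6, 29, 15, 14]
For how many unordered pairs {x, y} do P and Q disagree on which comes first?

Assign each item its position (1..7) in the first ordering, then rewrite the second ordering as that position sequence:
positions: 11→1, 15→2, 26→3, 12→4, 29→5, 6→6, 14→7
second ordering as positions: [4, 3, 1, 6, 5, 2, 7]
Discordant pairs = inversions in this position sequence.
4: 3, 1, 2 → 3
3: 1, 2 → 2
1: 0
6: 5, 2 → 2
5: 2 → 1
2: 0
7: 0
Total: 3 + 2 + 0 + 2 + 1 + 0 + 0 = 8

8 disagreeing pairs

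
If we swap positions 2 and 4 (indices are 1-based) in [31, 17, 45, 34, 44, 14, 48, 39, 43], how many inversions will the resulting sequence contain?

15 inversions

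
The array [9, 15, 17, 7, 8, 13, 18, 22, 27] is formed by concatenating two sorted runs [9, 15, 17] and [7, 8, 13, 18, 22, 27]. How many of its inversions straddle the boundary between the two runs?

8

For each element r of the right run, count left-run elements greater than r:
r = 7: 9, 15, 17 → 3
r = 8: 9, 15, 17 → 3
r = 13: 15, 17 → 2
r = 18: none → 0
r = 22: none → 0
r = 27: none → 0
Cross-inversions: 3 + 3 + 2 + 0 + 0 + 0 = 8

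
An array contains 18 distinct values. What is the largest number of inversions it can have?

A reversed (strictly descending) arrangement makes every pair an inversion, giving C(18, 2) inversions.
C(18, 2) = 18·17/2 = 153

153 inversions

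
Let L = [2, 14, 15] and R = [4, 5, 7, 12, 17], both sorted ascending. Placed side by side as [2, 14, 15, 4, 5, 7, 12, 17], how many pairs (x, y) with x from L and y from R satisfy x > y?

Count, for every r in R, how many entries of L exceed r:
r = 4: 14, 15 → 2
r = 5: 14, 15 → 2
r = 7: 14, 15 → 2
r = 12: 14, 15 → 2
r = 17: none → 0
Cross-inversions: 2 + 2 + 2 + 2 + 0 = 8

8 split inversions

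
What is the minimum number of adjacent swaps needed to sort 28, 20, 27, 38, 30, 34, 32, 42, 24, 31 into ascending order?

Minimum adjacent swaps = number of inversions (each swap of adjacent out-of-order elements removes one inversion and no swap can remove more).
Count inversions — for each element, later elements that are smaller:
28: 20, 27, 24 → 3
20: none → 0
27: 24 → 1
38: 30, 34, 32, 24, 31 → 5
30: 24 → 1
34: 32, 24, 31 → 3
32: 24, 31 → 2
42: 24, 31 → 2
24: none → 0
31: none → 0
Total inversions: 3 + 0 + 1 + 5 + 1 + 3 + 2 + 2 + 0 + 0 = 17

17 swaps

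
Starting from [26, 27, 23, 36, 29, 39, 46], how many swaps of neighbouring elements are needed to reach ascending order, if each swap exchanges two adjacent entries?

Minimum adjacent swaps = number of inversions (each swap of adjacent out-of-order elements removes one inversion and no swap can remove more).
Count inversions — for each element, later elements that are smaller:
26: 23 → 1
27: 23 → 1
23: none → 0
36: 29 → 1
29: none → 0
39: none → 0
46: none → 0
Total inversions: 1 + 1 + 0 + 1 + 0 + 0 + 0 = 3

3 adjacent swaps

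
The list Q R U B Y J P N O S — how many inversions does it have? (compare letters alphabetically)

Element-by-element contributions:
Q → B, J, P, N, O → 5
R → B, J, P, N, O → 5
U → B, J, P, N, O, S → 6
B → none → 0
Y → J, P, N, O, S → 5
J → none → 0
P → N, O → 2
N → none → 0
O → none → 0
S → none → 0
Sum: 5 + 5 + 6 + 0 + 5 + 0 + 2 + 0 + 0 + 0 = 23

23 inversions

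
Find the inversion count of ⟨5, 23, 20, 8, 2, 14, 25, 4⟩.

15

For each element, count later entries that are smaller:
5: 2
23: 5
20: 4
8: 2
2: 0
14: 1
25: 1
4: 0
Sum: 2 + 5 + 4 + 2 + 0 + 1 + 1 + 0 = 15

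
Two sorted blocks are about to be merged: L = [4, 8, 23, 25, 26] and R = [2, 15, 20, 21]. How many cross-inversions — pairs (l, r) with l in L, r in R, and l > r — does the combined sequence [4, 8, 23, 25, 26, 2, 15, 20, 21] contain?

There are 14 split inversions.

Take each right-half value and tally the left-half values above it:
r = 2: 4, 8, 23, 25, 26 → 5
r = 15: 23, 25, 26 → 3
r = 20: 23, 25, 26 → 3
r = 21: 23, 25, 26 → 3
Cross-inversions: 5 + 3 + 3 + 3 = 14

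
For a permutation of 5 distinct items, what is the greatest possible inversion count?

The maximum occurs when the array is in strictly decreasing order: every one of the C(5, 2) pairs is inverted.
C(5, 2) = 5·4/2 = 10

10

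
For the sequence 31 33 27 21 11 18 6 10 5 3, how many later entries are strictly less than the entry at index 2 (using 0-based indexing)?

The element at index 2 is 27.
Elements after it: 21, 11, 18, 6, 10, 5, 3
Those smaller than 27: 21, 11, 18, 6, 10, 5, 3

7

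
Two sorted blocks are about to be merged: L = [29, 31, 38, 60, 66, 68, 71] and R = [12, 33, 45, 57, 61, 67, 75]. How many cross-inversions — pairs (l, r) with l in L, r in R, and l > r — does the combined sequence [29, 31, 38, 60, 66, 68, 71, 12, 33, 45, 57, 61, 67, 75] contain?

Count, for every r in R, how many entries of L exceed r:
r = 12: 29, 31, 38, 60, 66, 68, 71 → 7
r = 33: 38, 60, 66, 68, 71 → 5
r = 45: 60, 66, 68, 71 → 4
r = 57: 60, 66, 68, 71 → 4
r = 61: 66, 68, 71 → 3
r = 67: 68, 71 → 2
r = 75: none → 0
Cross-inversions: 7 + 5 + 4 + 4 + 3 + 2 + 0 = 25

25 cross-inversions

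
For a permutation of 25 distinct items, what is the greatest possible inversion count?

300 inversions

A reversed (strictly descending) arrangement makes every pair an inversion, giving C(25, 2) inversions.
C(25, 2) = 25·24/2 = 300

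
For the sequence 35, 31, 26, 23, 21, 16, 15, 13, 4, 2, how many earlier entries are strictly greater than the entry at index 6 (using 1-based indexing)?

5 such elements

The element at index 6 is 16.
Elements before it: 35, 31, 26, 23, 21
Those larger than 16: 35, 31, 26, 23, 21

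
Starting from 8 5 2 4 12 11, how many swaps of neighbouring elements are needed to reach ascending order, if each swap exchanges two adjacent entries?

Each adjacent swap fixes exactly one inversion, so the minimum swap count equals the number of inversions.
Count inversions — for each element, later elements that are smaller:
8: 5, 2, 4 → 3
5: 2, 4 → 2
2: none → 0
4: none → 0
12: 11 → 1
11: none → 0
Total inversions: 3 + 2 + 0 + 0 + 1 + 0 = 6

6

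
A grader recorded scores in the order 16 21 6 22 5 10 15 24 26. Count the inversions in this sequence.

12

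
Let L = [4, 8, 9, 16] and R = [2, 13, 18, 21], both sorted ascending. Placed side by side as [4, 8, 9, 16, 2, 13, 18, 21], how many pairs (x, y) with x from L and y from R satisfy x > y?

5 split inversions

Take each right-half value and tally the left-half values above it:
r = 2: 4, 8, 9, 16 → 4
r = 13: 16 → 1
r = 18: none → 0
r = 21: none → 0
Cross-inversions: 4 + 1 + 0 + 0 = 5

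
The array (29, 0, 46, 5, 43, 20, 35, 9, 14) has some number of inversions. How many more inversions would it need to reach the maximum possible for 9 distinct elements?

17

Maximum inversions for 9 distinct elements is C(9, 2) = 9·8/2 = 36.
Current inversions — for each element, count later smaller elements:
29: 5
0: 0
46: 6
5: 0
43: 4
20: 2
35: 2
9: 0
14: 0
Current total: 5 + 0 + 6 + 0 + 4 + 2 + 2 + 0 + 0 = 19
Shortfall: 36 − 19 = 17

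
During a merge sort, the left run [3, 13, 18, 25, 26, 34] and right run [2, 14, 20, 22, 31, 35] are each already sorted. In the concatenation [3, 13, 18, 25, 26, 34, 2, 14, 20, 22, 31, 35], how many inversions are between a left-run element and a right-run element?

For each element r of the right run, count left-run elements greater than r:
r = 2: 3, 13, 18, 25, 26, 34 → 6
r = 14: 18, 25, 26, 34 → 4
r = 20: 25, 26, 34 → 3
r = 22: 25, 26, 34 → 3
r = 31: 34 → 1
r = 35: none → 0
Cross-inversions: 6 + 4 + 3 + 3 + 1 + 0 = 17

17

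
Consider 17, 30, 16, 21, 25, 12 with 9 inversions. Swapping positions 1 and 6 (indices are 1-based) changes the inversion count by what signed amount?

Positions 1 and 6 hold 17 and 12; after swapping, the array is [12, 30, 16, 21, 25, 17].
Count, for each position, how many later elements it exceeds:
12: 0
30: 4
16: 0
21: 1
25: 1
17: 0
Sum: 0 + 4 + 0 + 1 + 1 + 0 = 6
Change: 6 − 9 = -3

-3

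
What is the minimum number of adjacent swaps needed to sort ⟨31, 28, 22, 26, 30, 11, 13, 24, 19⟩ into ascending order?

Minimum adjacent swaps = number of inversions (each swap of adjacent out-of-order elements removes one inversion and no swap can remove more).
Count inversions — for each element, later elements that are smaller:
31: 28, 22, 26, 30, 11, 13, 24, 19 → 8
28: 22, 26, 11, 13, 24, 19 → 6
22: 11, 13, 19 → 3
26: 11, 13, 24, 19 → 4
30: 11, 13, 24, 19 → 4
11: none → 0
13: none → 0
24: 19 → 1
19: none → 0
Total inversions: 8 + 6 + 3 + 4 + 4 + 0 + 0 + 1 + 0 = 26

26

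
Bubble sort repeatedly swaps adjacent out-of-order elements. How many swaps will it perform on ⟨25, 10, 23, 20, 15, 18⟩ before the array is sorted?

10

Each adjacent swap fixes exactly one inversion, so the minimum swap count equals the number of inversions.
Count inversions — for each element, later elements that are smaller:
25: 10, 23, 20, 15, 18 → 5
10: none → 0
23: 20, 15, 18 → 3
20: 15, 18 → 2
15: none → 0
18: none → 0
Total inversions: 5 + 0 + 3 + 2 + 0 + 0 = 10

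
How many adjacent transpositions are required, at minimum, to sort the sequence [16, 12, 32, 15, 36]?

Each adjacent swap fixes exactly one inversion, so the minimum swap count equals the number of inversions.
Count inversions — for each element, later elements that are smaller:
16: 12, 15 → 2
12: none → 0
32: 15 → 1
15: none → 0
36: none → 0
Total inversions: 2 + 0 + 1 + 0 + 0 = 3

There are 3 adjacent swaps.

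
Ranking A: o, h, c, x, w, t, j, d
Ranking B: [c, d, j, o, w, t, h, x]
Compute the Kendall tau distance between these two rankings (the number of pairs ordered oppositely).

There are 17 discordant pairs.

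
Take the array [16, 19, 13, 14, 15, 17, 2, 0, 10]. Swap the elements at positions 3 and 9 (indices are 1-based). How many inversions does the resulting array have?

Positions 3 and 9 hold 13 and 10; after swapping, the array is [16, 19, 10, 14, 15, 17, 2, 0, 13].
Sweep left to right; for each value list the smaller values that follow it:
16: 6
19: 7
10: 2
14: 3
15: 3
17: 3
2: 1
0: 0
13: 0
Sum: 6 + 7 + 2 + 3 + 3 + 3 + 1 + 0 + 0 = 25

There are 25 inversions.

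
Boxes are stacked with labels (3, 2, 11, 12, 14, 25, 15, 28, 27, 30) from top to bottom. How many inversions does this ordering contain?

3

For each element, count later entries that are smaller:
3 → 2 → 1
2 → none → 0
11 → none → 0
12 → none → 0
14 → none → 0
25 → 15 → 1
15 → none → 0
28 → 27 → 1
27 → none → 0
30 → none → 0
Sum: 1 + 0 + 0 + 0 + 0 + 1 + 0 + 1 + 0 + 0 = 3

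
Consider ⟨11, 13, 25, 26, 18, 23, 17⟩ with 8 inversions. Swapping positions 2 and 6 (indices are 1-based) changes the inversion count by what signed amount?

Positions 2 and 6 hold 13 and 23; after swapping, the array is [11, 23, 25, 26, 18, 13, 17].
Sweep left to right; for each value list the smaller values that follow it:
11 → none → 0
23 → 18, 13, 17 → 3
25 → 18, 13, 17 → 3
26 → 18, 13, 17 → 3
18 → 13, 17 → 2
13 → none → 0
17 → none → 0
Sum: 0 + 3 + 3 + 3 + 2 + 0 + 0 = 11
Change: 11 − 8 = +3

+3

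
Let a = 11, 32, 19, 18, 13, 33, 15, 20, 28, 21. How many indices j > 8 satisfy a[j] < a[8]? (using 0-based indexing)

1

The element at index 8 is 28.
Elements after it: 21
Those smaller than 28: 21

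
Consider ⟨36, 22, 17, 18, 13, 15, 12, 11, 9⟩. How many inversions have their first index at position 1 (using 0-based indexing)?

7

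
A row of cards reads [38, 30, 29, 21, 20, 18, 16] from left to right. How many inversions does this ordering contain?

21

Element-by-element contributions:
38 → 30, 29, 21, 20, 18, 16 → 6
30 → 29, 21, 20, 18, 16 → 5
29 → 21, 20, 18, 16 → 4
21 → 20, 18, 16 → 3
20 → 18, 16 → 2
18 → 16 → 1
16 → none → 0
Sum: 6 + 5 + 4 + 3 + 2 + 1 + 0 = 21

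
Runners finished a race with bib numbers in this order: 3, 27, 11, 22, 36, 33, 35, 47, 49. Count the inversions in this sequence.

4 out-of-order pairs

Sweep left to right; for each value list the smaller values that follow it:
3 → none → 0
27 → 11, 22 → 2
11 → none → 0
22 → none → 0
36 → 33, 35 → 2
33 → none → 0
35 → none → 0
47 → none → 0
49 → none → 0
Sum: 0 + 2 + 0 + 0 + 2 + 0 + 0 + 0 + 0 = 4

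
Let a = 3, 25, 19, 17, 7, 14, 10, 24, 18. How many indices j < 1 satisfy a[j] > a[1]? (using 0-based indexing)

0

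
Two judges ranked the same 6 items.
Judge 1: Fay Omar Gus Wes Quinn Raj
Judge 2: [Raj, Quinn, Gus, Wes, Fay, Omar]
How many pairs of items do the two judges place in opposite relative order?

13 discordant pairs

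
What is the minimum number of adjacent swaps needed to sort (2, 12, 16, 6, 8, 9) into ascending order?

Minimum adjacent swaps = number of inversions (each swap of adjacent out-of-order elements removes one inversion and no swap can remove more).
Count inversions — for each element, later elements that are smaller:
2: none → 0
12: 6, 8, 9 → 3
16: 6, 8, 9 → 3
6: none → 0
8: none → 0
9: none → 0
Total inversions: 0 + 3 + 3 + 0 + 0 + 0 = 6

6 adjacent swaps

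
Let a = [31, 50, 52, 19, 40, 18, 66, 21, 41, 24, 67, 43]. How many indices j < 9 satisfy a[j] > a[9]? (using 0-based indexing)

6

The element at index 9 is 24.
Elements before it: 31, 50, 52, 19, 40, 18, 66, 21, 41
Those larger than 24: 31, 50, 52, 40, 66, 41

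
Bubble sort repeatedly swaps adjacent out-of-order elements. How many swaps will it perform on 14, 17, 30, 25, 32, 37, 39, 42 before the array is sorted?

1

The minimum number of adjacent swaps to sort an array equals its inversion count, since every such swap removes exactly one inversion.
Count inversions — for each element, later elements that are smaller:
14: none → 0
17: none → 0
30: 25 → 1
25: none → 0
32: none → 0
37: none → 0
39: none → 0
42: none → 0
Total inversions: 0 + 0 + 1 + 0 + 0 + 0 + 0 + 0 = 1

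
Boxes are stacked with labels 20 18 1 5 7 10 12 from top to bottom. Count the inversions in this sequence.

There are 11 inversions.

Inversion pairs (indices are 1-based):
(1,2): 20 > 18
(1,3): 20 > 1
(1,4): 20 > 5
(1,5): 20 > 7
(1,6): 20 > 10
(1,7): 20 > 12
(2,3): 18 > 1
(2,4): 18 > 5
(2,5): 18 > 7
(2,6): 18 > 10
(2,7): 18 > 12
That's 11 pairs.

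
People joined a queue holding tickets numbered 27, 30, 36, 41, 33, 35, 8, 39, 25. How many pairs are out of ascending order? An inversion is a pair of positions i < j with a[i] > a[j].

18 inversions

For each element, count later entries that are smaller:
27 → 8, 25 → 2
30 → 8, 25 → 2
36 → 33, 35, 8, 25 → 4
41 → 33, 35, 8, 39, 25 → 5
33 → 8, 25 → 2
35 → 8, 25 → 2
8 → none → 0
39 → 25 → 1
25 → none → 0
Sum: 2 + 2 + 4 + 5 + 2 + 2 + 0 + 1 + 0 = 18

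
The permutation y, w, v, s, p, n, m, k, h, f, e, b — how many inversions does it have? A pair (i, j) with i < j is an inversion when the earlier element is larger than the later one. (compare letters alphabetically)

66

Count, for each position, how many later elements it exceeds:
y → w, v, s, p, n, m, k, h, f, e, b → 11
w → v, s, p, n, m, k, h, f, e, b → 10
v → s, p, n, m, k, h, f, e, b → 9
s → p, n, m, k, h, f, e, b → 8
p → n, m, k, h, f, e, b → 7
n → m, k, h, f, e, b → 6
m → k, h, f, e, b → 5
k → h, f, e, b → 4
h → f, e, b → 3
f → e, b → 2
e → b → 1
b → none → 0
Sum: 11 + 10 + 9 + 8 + 7 + 6 + 5 + 4 + 3 + 2 + 1 + 0 = 66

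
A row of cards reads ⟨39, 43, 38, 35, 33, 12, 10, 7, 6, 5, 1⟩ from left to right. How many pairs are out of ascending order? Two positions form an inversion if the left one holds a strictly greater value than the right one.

There are 54 inversions.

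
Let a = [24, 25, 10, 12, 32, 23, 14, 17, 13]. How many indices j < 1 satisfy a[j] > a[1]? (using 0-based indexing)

0

The element at index 1 is 25.
Elements before it: 24
None of them are larger than 25.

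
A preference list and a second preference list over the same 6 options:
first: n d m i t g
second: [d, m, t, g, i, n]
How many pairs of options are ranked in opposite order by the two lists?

7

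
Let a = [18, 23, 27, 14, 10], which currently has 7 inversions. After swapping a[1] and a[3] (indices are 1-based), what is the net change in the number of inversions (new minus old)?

+3

Positions 1 and 3 hold 18 and 27; after swapping, the array is [27, 23, 18, 14, 10].
Sweep left to right; for each value list the smaller values that follow it:
27 → 23, 18, 14, 10 → 4
23 → 18, 14, 10 → 3
18 → 14, 10 → 2
14 → 10 → 1
10 → none → 0
Sum: 4 + 3 + 2 + 1 + 0 = 10
Change: 10 − 7 = +3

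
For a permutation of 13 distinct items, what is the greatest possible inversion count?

There are 78 inversions.

The maximum occurs when the array is in strictly decreasing order: every one of the C(13, 2) pairs is inverted.
C(13, 2) = 13·12/2 = 78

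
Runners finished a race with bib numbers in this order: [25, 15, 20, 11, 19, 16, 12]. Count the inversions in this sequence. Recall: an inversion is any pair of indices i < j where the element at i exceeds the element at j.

15 inversions

Sweep left to right; for each value list the smaller values that follow it:
25: 6
15: 2
20: 4
11: 0
19: 2
16: 1
12: 0
Sum: 6 + 2 + 4 + 0 + 2 + 1 + 0 = 15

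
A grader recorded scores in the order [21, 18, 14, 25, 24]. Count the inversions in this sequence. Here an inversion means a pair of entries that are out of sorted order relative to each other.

4 out-of-order pairs

Listing every pair i<j with a[i]>a[j] (using 0-based positions):
(0,1): 21 > 18
(0,2): 21 > 14
(1,2): 18 > 14
(3,4): 25 > 24
That's 4 pairs.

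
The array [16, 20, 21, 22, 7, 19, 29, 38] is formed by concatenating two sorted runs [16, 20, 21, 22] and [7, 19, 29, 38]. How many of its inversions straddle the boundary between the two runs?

7

Count, for every r in R, how many entries of L exceed r:
r = 7: 16, 20, 21, 22 → 4
r = 19: 20, 21, 22 → 3
r = 29: none → 0
r = 38: none → 0
Cross-inversions: 4 + 3 + 0 + 0 = 7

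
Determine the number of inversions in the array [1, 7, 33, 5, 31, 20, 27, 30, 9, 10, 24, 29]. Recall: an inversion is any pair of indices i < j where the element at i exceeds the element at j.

There are 26 out-of-order pairs.

Element-by-element contributions:
1: 0
7: 1
33: 9
5: 0
31: 7
20: 2
27: 3
30: 4
9: 0
10: 0
24: 0
29: 0
Sum: 0 + 1 + 9 + 0 + 7 + 2 + 3 + 4 + 0 + 0 + 0 + 0 = 26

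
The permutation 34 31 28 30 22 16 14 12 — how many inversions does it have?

For each element, count later entries that are smaller:
34 → 31, 28, 30, 22, 16, 14, 12 → 7
31 → 28, 30, 22, 16, 14, 12 → 6
28 → 22, 16, 14, 12 → 4
30 → 22, 16, 14, 12 → 4
22 → 16, 14, 12 → 3
16 → 14, 12 → 2
14 → 12 → 1
12 → none → 0
Sum: 7 + 6 + 4 + 4 + 3 + 2 + 1 + 0 = 27

Inversions: 27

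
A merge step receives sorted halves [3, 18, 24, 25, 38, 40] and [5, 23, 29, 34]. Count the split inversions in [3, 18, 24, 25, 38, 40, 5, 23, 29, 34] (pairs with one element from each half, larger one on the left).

There are 13 cross-inversions.

Take each right-half value and tally the left-half values above it:
r = 5: 18, 24, 25, 38, 40 → 5
r = 23: 24, 25, 38, 40 → 4
r = 29: 38, 40 → 2
r = 34: 38, 40 → 2
Cross-inversions: 5 + 4 + 2 + 2 = 13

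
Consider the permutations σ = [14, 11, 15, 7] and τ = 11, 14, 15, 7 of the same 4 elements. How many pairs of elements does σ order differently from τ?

1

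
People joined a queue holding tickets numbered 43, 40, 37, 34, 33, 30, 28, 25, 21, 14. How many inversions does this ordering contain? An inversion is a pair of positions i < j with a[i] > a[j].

45 inversions

Element-by-element contributions:
43 → 40, 37, 34, 33, 30, 28, 25, 21, 14 → 9
40 → 37, 34, 33, 30, 28, 25, 21, 14 → 8
37 → 34, 33, 30, 28, 25, 21, 14 → 7
34 → 33, 30, 28, 25, 21, 14 → 6
33 → 30, 28, 25, 21, 14 → 5
30 → 28, 25, 21, 14 → 4
28 → 25, 21, 14 → 3
25 → 21, 14 → 2
21 → 14 → 1
14 → none → 0
Sum: 9 + 8 + 7 + 6 + 5 + 4 + 3 + 2 + 1 + 0 = 45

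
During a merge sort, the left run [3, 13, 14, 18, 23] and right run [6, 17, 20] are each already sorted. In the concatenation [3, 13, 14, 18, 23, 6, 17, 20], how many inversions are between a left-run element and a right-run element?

7 split inversions

Take each right-half value and tally the left-half values above it:
r = 6: 13, 14, 18, 23 → 4
r = 17: 18, 23 → 2
r = 20: 23 → 1
Cross-inversions: 4 + 2 + 1 = 7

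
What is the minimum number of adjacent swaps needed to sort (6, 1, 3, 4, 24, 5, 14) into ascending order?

6

Each adjacent swap fixes exactly one inversion, so the minimum swap count equals the number of inversions.
Count inversions — for each element, later elements that are smaller:
6: 1, 3, 4, 5 → 4
1: none → 0
3: none → 0
4: none → 0
24: 5, 14 → 2
5: none → 0
14: none → 0
Total inversions: 4 + 0 + 0 + 0 + 2 + 0 + 0 = 6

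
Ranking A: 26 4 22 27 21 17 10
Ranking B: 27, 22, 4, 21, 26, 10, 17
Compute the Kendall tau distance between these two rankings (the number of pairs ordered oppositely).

Assign each item its position (1..7) in the first ordering, then rewrite the second ordering as that position sequence:
positions: 26→1, 4→2, 22→3, 27→4, 21→5, 17→6, 10→7
second ordering as positions: [4, 3, 2, 5, 1, 7, 6]
Discordant pairs = inversions in this position sequence.
4: 3, 2, 1 → 3
3: 2, 1 → 2
2: 1 → 1
5: 1 → 1
1: 0
7: 6 → 1
6: 0
Total: 3 + 2 + 1 + 1 + 0 + 1 + 0 = 8

8 discordant pairs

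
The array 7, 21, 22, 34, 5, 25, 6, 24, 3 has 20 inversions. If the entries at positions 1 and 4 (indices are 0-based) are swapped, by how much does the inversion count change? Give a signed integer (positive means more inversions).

Positions 1 and 4 hold 21 and 5; after swapping, the array is [7, 5, 22, 34, 21, 25, 6, 24, 3].
Element-by-element contributions:
7: 3
5: 1
22: 3
34: 5
21: 2
25: 3
6: 1
24: 1
3: 0
Sum: 3 + 1 + 3 + 5 + 2 + 3 + 1 + 1 + 0 = 19
Change: 19 − 20 = -1

-1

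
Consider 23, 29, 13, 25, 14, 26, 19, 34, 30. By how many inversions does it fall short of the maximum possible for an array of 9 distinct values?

24

Maximum inversions for 9 distinct elements is C(9, 2) = 9·8/2 = 36.
Current inversions — for each element, count later smaller elements:
23: 3
29: 5
13: 0
25: 2
14: 0
26: 1
19: 0
34: 1
30: 0
Current total: 3 + 5 + 0 + 2 + 0 + 1 + 0 + 1 + 0 = 12
Shortfall: 36 − 12 = 24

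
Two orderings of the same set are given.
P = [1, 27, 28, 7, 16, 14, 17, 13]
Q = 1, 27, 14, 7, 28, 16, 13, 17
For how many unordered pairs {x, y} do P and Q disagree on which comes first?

Assign each item its position (1..8) in the first ordering, then rewrite the second ordering as that position sequence:
positions: 1→1, 27→2, 28→3, 7→4, 16→5, 14→6, 17→7, 13→8
second ordering as positions: [1, 2, 6, 4, 3, 5, 8, 7]
Discordant pairs = inversions in this position sequence.
1: 0
2: 0
6: 4, 3, 5 → 3
4: 3 → 1
3: 0
5: 0
8: 7 → 1
7: 0
Total: 0 + 0 + 3 + 1 + 0 + 0 + 1 + 0 = 5

Disagreeing pairs: 5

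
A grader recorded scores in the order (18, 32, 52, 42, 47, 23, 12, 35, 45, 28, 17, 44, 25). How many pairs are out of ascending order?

For each element, count later entries that are smaller:
18 → 12, 17 → 2
32 → 23, 12, 28, 17, 25 → 5
52 → 42, 47, 23, 12, 35, 45, 28, 17, 44, 25 → 10
42 → 23, 12, 35, 28, 17, 25 → 6
47 → 23, 12, 35, 45, 28, 17, 44, 25 → 8
23 → 12, 17 → 2
12 → none → 0
35 → 28, 17, 25 → 3
45 → 28, 17, 44, 25 → 4
28 → 17, 25 → 2
17 → none → 0
44 → 25 → 1
25 → none → 0
Sum: 2 + 5 + 10 + 6 + 8 + 2 + 0 + 3 + 4 + 2 + 0 + 1 + 0 = 43

43 inversions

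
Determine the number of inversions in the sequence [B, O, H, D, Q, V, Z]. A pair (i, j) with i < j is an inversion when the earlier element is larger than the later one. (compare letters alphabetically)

Sweep left to right; for each value list the smaller values that follow it:
B → none → 0
O → H, D → 2
H → D → 1
D → none → 0
Q → none → 0
V → none → 0
Z → none → 0
Sum: 0 + 2 + 1 + 0 + 0 + 0 + 0 = 3

Inversions: 3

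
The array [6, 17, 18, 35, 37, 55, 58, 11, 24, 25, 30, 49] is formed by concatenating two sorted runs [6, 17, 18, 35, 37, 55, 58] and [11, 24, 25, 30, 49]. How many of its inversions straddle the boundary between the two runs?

For each element r of the right run, count left-run elements greater than r:
r = 11: 17, 18, 35, 37, 55, 58 → 6
r = 24: 35, 37, 55, 58 → 4
r = 25: 35, 37, 55, 58 → 4
r = 30: 35, 37, 55, 58 → 4
r = 49: 55, 58 → 2
Cross-inversions: 6 + 4 + 4 + 4 + 2 = 20

Cross-inversions: 20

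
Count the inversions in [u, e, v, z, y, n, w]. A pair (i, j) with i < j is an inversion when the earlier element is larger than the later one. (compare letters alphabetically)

Element-by-element contributions:
u: 2
e: 0
v: 1
z: 3
y: 2
n: 0
w: 0
Sum: 2 + 0 + 1 + 3 + 2 + 0 + 0 = 8

Inversions: 8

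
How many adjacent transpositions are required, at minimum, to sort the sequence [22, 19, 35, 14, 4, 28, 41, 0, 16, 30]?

The minimum number of adjacent swaps to sort an array equals its inversion count, since every such swap removes exactly one inversion.
Count inversions — for each element, later elements that are smaller:
22: 19, 14, 4, 0, 16 → 5
19: 14, 4, 0, 16 → 4
35: 14, 4, 28, 0, 16, 30 → 6
14: 4, 0 → 2
4: 0 → 1
28: 0, 16 → 2
41: 0, 16, 30 → 3
0: none → 0
16: none → 0
30: none → 0
Total inversions: 5 + 4 + 6 + 2 + 1 + 2 + 3 + 0 + 0 + 0 = 23

23 swaps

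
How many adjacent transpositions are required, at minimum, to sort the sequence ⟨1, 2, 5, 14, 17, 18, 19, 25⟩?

0 adjacent swaps

Each adjacent swap fixes exactly one inversion, so the minimum swap count equals the number of inversions.
Count inversions — for each element, later elements that are smaller:
1: none → 0
2: none → 0
5: none → 0
14: none → 0
17: none → 0
18: none → 0
19: none → 0
25: none → 0
Total inversions: 0 + 0 + 0 + 0 + 0 + 0 + 0 + 0 = 0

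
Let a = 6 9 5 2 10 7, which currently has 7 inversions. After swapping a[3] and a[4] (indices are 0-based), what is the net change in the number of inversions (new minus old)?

+1

Positions 3 and 4 hold 2 and 10; after swapping, the array is [6, 9, 5, 10, 2, 7].
Count, for each position, how many later elements it exceeds:
6: 2
9: 3
5: 1
10: 2
2: 0
7: 0
Sum: 2 + 3 + 1 + 2 + 0 + 0 = 8
Change: 8 − 7 = +1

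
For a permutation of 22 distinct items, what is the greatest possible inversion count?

A reversed (strictly descending) arrangement makes every pair an inversion, giving C(22, 2) inversions.
C(22, 2) = 22·21/2 = 231

Inversions: 231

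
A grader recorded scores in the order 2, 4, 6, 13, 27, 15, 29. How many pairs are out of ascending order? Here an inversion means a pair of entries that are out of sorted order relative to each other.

1

Element-by-element contributions:
2 → none → 0
4 → none → 0
6 → none → 0
13 → none → 0
27 → 15 → 1
15 → none → 0
29 → none → 0
Sum: 0 + 0 + 0 + 0 + 1 + 0 + 0 = 1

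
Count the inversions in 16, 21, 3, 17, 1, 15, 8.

14 inversions

Element-by-element contributions:
16: 4
21: 5
3: 1
17: 3
1: 0
15: 1
8: 0
Sum: 4 + 5 + 1 + 3 + 0 + 1 + 0 = 14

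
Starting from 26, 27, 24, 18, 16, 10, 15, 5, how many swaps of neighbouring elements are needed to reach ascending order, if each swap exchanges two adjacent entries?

26 adjacent swaps

Minimum adjacent swaps = number of inversions (each swap of adjacent out-of-order elements removes one inversion and no swap can remove more).
Count inversions — for each element, later elements that are smaller:
26: 24, 18, 16, 10, 15, 5 → 6
27: 24, 18, 16, 10, 15, 5 → 6
24: 18, 16, 10, 15, 5 → 5
18: 16, 10, 15, 5 → 4
16: 10, 15, 5 → 3
10: 5 → 1
15: 5 → 1
5: none → 0
Total inversions: 6 + 6 + 5 + 4 + 3 + 1 + 1 + 0 = 26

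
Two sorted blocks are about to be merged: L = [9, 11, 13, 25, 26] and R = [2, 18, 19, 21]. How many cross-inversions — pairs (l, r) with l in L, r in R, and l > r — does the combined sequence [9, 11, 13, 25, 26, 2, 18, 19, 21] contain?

Cross-inversions: 11

Count, for every r in R, how many entries of L exceed r:
r = 2: 9, 11, 13, 25, 26 → 5
r = 18: 25, 26 → 2
r = 19: 25, 26 → 2
r = 21: 25, 26 → 2
Cross-inversions: 5 + 2 + 2 + 2 = 11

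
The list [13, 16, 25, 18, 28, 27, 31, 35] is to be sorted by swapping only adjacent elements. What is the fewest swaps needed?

Each adjacent swap fixes exactly one inversion, so the minimum swap count equals the number of inversions.
Count inversions — for each element, later elements that are smaller:
13: none → 0
16: none → 0
25: 18 → 1
18: none → 0
28: 27 → 1
27: none → 0
31: none → 0
35: none → 0
Total inversions: 0 + 0 + 1 + 0 + 1 + 0 + 0 + 0 = 2

2 swaps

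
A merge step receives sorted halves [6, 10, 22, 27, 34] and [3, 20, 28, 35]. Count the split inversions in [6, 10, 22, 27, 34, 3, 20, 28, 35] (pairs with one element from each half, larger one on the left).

Count, for every r in R, how many entries of L exceed r:
r = 3: 6, 10, 22, 27, 34 → 5
r = 20: 22, 27, 34 → 3
r = 28: 34 → 1
r = 35: none → 0
Cross-inversions: 5 + 3 + 1 + 0 = 9

9 cross-inversions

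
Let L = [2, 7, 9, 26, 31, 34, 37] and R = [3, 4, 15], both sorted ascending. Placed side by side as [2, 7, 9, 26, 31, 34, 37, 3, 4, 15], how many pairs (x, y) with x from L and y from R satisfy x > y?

Take each right-half value and tally the left-half values above it:
r = 3: 7, 9, 26, 31, 34, 37 → 6
r = 4: 7, 9, 26, 31, 34, 37 → 6
r = 15: 26, 31, 34, 37 → 4
Cross-inversions: 6 + 6 + 4 = 16

16 split inversions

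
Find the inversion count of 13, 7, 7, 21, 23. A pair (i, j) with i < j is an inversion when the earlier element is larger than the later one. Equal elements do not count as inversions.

Out-of-order pairs: 2

Count, for each position, how many later elements it exceeds:
13 → 7, 7 → 2
7 → none → 0
7 → none → 0
21 → none → 0
23 → none → 0
Sum: 2 + 0 + 0 + 0 + 0 = 2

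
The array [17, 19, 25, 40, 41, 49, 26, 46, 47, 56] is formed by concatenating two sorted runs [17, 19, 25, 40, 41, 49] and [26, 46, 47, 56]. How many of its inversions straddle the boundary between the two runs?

There are 5 split inversions.

For each element r of the right run, count left-run elements greater than r:
r = 26: 40, 41, 49 → 3
r = 46: 49 → 1
r = 47: 49 → 1
r = 56: none → 0
Cross-inversions: 3 + 1 + 1 + 0 = 5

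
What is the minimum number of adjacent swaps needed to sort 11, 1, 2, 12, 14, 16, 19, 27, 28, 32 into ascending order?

Each adjacent swap fixes exactly one inversion, so the minimum swap count equals the number of inversions.
Count inversions — for each element, later elements that are smaller:
11: 1, 2 → 2
1: none → 0
2: none → 0
12: none → 0
14: none → 0
16: none → 0
19: none → 0
27: none → 0
28: none → 0
32: none → 0
Total inversions: 2 + 0 + 0 + 0 + 0 + 0 + 0 + 0 + 0 + 0 = 2

Swaps: 2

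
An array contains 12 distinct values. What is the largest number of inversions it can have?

A reversed (strictly descending) arrangement makes every pair an inversion, giving C(12, 2) inversions.
C(12, 2) = 12·11/2 = 66

66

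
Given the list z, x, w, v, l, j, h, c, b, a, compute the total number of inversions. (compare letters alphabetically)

45

Element-by-element contributions:
z: 9
x: 8
w: 7
v: 6
l: 5
j: 4
h: 3
c: 2
b: 1
a: 0
Sum: 9 + 8 + 7 + 6 + 5 + 4 + 3 + 2 + 1 + 0 = 45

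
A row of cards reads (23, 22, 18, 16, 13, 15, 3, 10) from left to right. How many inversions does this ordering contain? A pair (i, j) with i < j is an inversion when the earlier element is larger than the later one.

For each element, count later entries that are smaller:
23 → 22, 18, 16, 13, 15, 3, 10 → 7
22 → 18, 16, 13, 15, 3, 10 → 6
18 → 16, 13, 15, 3, 10 → 5
16 → 13, 15, 3, 10 → 4
13 → 3, 10 → 2
15 → 3, 10 → 2
3 → none → 0
10 → none → 0
Sum: 7 + 6 + 5 + 4 + 2 + 2 + 0 + 0 = 26

26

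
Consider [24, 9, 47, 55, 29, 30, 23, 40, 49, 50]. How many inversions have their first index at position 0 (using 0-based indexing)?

The element at index 0 is 24.
Elements after it: 9, 47, 55, 29, 30, 23, 40, 49, 50
Those smaller than 24: 9, 23

2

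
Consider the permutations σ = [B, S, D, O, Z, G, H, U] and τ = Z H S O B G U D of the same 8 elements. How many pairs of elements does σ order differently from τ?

14

Assign each item its position (1..8) in the first ordering, then rewrite the second ordering as that position sequence:
positions: B→1, S→2, D→3, O→4, Z→5, G→6, H→7, U→8
second ordering as positions: [5, 7, 2, 4, 1, 6, 8, 3]
Discordant pairs = inversions in this position sequence.
5: 2, 4, 1, 3 → 4
7: 2, 4, 1, 6, 3 → 5
2: 1 → 1
4: 1, 3 → 2
1: 0
6: 3 → 1
8: 3 → 1
3: 0
Total: 4 + 5 + 1 + 2 + 0 + 1 + 1 + 0 = 14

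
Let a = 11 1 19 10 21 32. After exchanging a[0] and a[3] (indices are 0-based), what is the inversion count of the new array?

Positions 0 and 3 hold 11 and 10; after swapping, the array is [10, 1, 19, 11, 21, 32].
Element-by-element contributions:
10 → 1 → 1
1 → none → 0
19 → 11 → 1
11 → none → 0
21 → none → 0
32 → none → 0
Sum: 1 + 0 + 1 + 0 + 0 + 0 = 2

2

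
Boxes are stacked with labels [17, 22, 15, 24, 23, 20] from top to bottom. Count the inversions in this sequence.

Count, for each position, how many later elements it exceeds:
17 → 15 → 1
22 → 15, 20 → 2
15 → none → 0
24 → 23, 20 → 2
23 → 20 → 1
20 → none → 0
Sum: 1 + 2 + 0 + 2 + 1 + 0 = 6

6 out-of-order pairs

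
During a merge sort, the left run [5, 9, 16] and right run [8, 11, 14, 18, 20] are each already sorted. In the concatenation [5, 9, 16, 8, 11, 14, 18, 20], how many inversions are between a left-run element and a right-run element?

4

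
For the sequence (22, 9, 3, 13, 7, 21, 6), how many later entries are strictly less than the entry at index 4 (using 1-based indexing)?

2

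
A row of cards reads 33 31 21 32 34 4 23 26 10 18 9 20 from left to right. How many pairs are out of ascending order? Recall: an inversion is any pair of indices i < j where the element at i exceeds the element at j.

47

Count, for each position, how many later elements it exceeds:
33 → 31, 21, 32, 4, 23, 26, 10, 18, 9, 20 → 10
31 → 21, 4, 23, 26, 10, 18, 9, 20 → 8
21 → 4, 10, 18, 9, 20 → 5
32 → 4, 23, 26, 10, 18, 9, 20 → 7
34 → 4, 23, 26, 10, 18, 9, 20 → 7
4 → none → 0
23 → 10, 18, 9, 20 → 4
26 → 10, 18, 9, 20 → 4
10 → 9 → 1
18 → 9 → 1
9 → none → 0
20 → none → 0
Sum: 10 + 8 + 5 + 7 + 7 + 0 + 4 + 4 + 1 + 1 + 0 + 0 = 47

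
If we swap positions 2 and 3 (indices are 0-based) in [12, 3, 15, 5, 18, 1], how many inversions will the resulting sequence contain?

7 inversions

Positions 2 and 3 hold 15 and 5; after swapping, the array is [12, 3, 5, 15, 18, 1].
Count, for each position, how many later elements it exceeds:
12 → 3, 5, 1 → 3
3 → 1 → 1
5 → 1 → 1
15 → 1 → 1
18 → 1 → 1
1 → none → 0
Sum: 3 + 1 + 1 + 1 + 1 + 0 = 7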